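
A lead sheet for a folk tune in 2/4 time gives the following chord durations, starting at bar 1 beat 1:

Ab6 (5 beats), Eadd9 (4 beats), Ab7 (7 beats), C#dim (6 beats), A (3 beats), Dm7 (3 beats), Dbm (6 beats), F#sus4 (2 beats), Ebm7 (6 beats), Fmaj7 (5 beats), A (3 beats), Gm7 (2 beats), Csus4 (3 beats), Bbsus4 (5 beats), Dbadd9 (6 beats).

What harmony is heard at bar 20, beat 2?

Ebm7

Beat 2 of bar 20 is beat (20−1)×2 + 2 = 40 overall.
Running totals: Ab6 ends at 5, Eadd9 ends at 9, Ab7 ends at 16, C#dim ends at 22, A ends at 25, Dm7 ends at 28, Dbm ends at 34, F#sus4 ends at 36, Ebm7 ends at 42.
Beat 40 falls within Ebm7.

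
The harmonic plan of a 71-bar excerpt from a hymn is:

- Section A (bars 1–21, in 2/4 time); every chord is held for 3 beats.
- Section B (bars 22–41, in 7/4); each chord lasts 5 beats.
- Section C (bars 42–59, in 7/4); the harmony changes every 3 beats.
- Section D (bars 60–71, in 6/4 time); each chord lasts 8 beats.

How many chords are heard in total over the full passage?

A: 21·2 = 42 beats, 42/3 = 14 chords.
B: 20·7 = 140 beats, 140/5 = 28 chords.
C: 18·7 = 126 beats, 126/3 = 42 chords.
D: 12·6 = 72 beats, 72/8 = 9 chords.
Total: 14 + 28 + 42 + 9 = 93.

93 chords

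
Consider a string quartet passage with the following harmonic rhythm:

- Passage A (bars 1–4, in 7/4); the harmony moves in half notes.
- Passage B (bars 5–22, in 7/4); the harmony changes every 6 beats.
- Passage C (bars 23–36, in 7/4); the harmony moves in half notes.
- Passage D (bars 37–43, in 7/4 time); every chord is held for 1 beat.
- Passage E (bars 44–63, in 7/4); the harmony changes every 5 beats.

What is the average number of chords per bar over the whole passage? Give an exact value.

A: 4 bars of 7 beats is 28 beats; at 2 beats each that's 14 chords.
B: 18 bars of 7 beats is 126 beats; at 6 beats each that's 21 chords.
C: 14 bars of 7 beats is 98 beats; at 2 beats each that's 49 chords.
D: 7 bars of 7 beats is 49 beats; at 1 beat each that's 49 chords.
E: 20 bars of 7 beats is 140 beats; at 5 beats each that's 28 chords.
Overall: 161 chords over 63 bars → 161/63 = 23/9 chords per bar.

23/9 chords per bar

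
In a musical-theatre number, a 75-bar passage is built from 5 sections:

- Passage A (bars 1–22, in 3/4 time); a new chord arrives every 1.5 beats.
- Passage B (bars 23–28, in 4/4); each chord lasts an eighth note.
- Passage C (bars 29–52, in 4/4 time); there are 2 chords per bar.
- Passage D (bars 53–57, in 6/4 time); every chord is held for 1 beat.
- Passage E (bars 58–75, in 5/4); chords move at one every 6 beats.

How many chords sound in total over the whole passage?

185 chords

A: 22 bars × 3 beats = 66 beats; 1.5 beats/chord → 44 chords.
B: 6 bars × 4 beats = 24 beats; 0.5 beats/chord → 48 chords.
C: 24 bars × 4 beats = 96 beats; 2 beats/chord → 48 chords.
D: 5 bars × 6 beats = 30 beats; 1 beat/chord → 30 chords.
E: 18 bars × 5 beats = 90 beats; 6 beats/chord → 15 chords.
Total: 44 + 48 + 48 + 30 + 15 = 185.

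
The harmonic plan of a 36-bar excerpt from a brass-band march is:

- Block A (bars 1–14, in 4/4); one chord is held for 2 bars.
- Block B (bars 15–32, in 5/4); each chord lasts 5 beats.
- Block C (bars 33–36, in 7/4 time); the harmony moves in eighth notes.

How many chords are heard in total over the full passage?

81 chords

A has 56 beats and chords last 8 each, so 7 chords.
B has 90 beats and chords last 5 each, so 18 chords.
C has 28 beats and chords last 0.5 each, so 56 chords.
Total: 7 + 18 + 56 = 81.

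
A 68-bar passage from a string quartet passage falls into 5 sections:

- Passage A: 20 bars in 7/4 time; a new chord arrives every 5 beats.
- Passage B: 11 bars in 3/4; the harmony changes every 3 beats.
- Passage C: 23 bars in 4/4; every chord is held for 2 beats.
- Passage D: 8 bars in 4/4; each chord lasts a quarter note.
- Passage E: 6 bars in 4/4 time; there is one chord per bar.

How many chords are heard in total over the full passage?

123 chords

A: 20·7 = 140 beats, 140/5 = 28 chords.
B: 11·3 = 33 beats, 33/3 = 11 chords.
C: 23·4 = 92 beats, 92/2 = 46 chords.
D: 8·4 = 32 beats, 32/1 = 32 chords.
E: 6·4 = 24 beats, 24/4 = 6 chords.
Total: 28 + 11 + 46 + 32 + 6 = 123.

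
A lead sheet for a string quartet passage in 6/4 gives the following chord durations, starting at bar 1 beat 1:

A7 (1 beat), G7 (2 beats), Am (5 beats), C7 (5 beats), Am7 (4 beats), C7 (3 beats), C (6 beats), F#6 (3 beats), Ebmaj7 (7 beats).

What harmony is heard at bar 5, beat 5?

F#6

Beat 5 of bar 5 is beat (5−1)×6 + 5 = 29 overall.
Running totals: A7 ends at 1, G7 ends at 3, Am ends at 8, C7 ends at 13, Am7 ends at 17, C7 ends at 20, C ends at 26, F#6 ends at 29.
Beat 29 falls within F#6.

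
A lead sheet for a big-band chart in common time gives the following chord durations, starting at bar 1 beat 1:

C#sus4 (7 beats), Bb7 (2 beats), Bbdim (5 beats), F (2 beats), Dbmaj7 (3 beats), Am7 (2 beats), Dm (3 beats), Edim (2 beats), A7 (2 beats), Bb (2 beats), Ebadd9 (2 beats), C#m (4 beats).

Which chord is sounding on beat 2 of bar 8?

Beat 2 of bar 8 is beat (8−1)×4 + 2 = 30 overall.
Running totals: C#sus4 ends at 7, Bb7 ends at 9, Bbdim ends at 14, F ends at 16, Dbmaj7 ends at 19, Am7 ends at 21, Dm ends at 24, Edim ends at 26, A7 ends at 28, Bb ends at 30.
Beat 30 falls within Bb.

Bb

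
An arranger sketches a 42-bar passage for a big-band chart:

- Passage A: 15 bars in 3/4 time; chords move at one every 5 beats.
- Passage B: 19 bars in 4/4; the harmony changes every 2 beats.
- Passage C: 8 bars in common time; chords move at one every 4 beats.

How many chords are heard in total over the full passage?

55 chords

A has 45 beats and chords last 5 each, so 9 chords.
B has 76 beats and chords last 2 each, so 38 chords.
C has 32 beats and chords last 4 each, so 8 chords.
Total: 9 + 38 + 8 = 55.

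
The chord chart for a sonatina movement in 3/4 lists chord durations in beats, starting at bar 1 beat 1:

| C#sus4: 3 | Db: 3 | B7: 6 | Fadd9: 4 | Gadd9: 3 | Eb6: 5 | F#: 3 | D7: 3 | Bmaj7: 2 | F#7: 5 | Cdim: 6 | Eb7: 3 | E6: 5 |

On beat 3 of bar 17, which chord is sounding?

E6

Beat 3 of bar 17 is beat (17−1)×3 + 3 = 51 overall.
Running totals: C#sus4 ends at 3, Db ends at 6, B7 ends at 12, Fadd9 ends at 16, Gadd9 ends at 19, Eb6 ends at 24, F# ends at 27, D7 ends at 30, Bmaj7 ends at 32, F#7 ends at 37, Cdim ends at 43, Eb7 ends at 46, E6 ends at 51.
Beat 51 falls within E6.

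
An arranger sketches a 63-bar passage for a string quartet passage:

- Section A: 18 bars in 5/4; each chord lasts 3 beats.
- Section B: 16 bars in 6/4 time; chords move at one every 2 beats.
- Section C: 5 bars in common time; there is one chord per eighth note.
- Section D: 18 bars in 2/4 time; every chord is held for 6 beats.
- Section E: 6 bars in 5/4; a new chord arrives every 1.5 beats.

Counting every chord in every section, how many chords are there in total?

A: 18·5 = 90 beats, 90/3 = 30 chords.
B: 16·6 = 96 beats, 96/2 = 48 chords.
C: 5·4 = 20 beats, 20/0.5 = 40 chords.
D: 18·2 = 36 beats, 36/6 = 6 chords.
E: 6·5 = 30 beats, 30/1.5 = 20 chords.
Total: 30 + 48 + 40 + 6 + 20 = 144.

144 chords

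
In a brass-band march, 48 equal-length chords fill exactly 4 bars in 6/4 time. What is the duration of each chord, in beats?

4 bars × 6 beats/bar = 24 beats total.
24 beats ÷ 48 chords = 0.5 beats per chord.
(That is an eighth note.)

0.5 beats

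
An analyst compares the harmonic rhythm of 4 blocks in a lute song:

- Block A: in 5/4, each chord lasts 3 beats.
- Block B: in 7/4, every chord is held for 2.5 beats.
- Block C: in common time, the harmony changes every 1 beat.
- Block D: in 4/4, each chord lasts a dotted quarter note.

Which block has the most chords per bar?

A: each chord is 3 beats in 5/4, so 5/3 per bar.
B: each chord is 2.5 beats in 7/4, so 2.8 per bar.
C: each chord is 1 beat in 4/4, so 4 per bar.
D: each chord is 1.5 beats in 4/4, so 8/3 per bar.
Fastest is C at 4 chords/bar.

Block C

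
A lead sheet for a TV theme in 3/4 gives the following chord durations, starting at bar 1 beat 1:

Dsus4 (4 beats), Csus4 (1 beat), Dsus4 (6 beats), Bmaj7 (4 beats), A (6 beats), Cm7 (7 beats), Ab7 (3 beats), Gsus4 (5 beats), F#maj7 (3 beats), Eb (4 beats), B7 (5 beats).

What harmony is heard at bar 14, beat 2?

Beat 2 of bar 14 is beat (14−1)×3 + 2 = 41 overall.
Running totals: Dsus4 ends at 4, Csus4 ends at 5, Dsus4 ends at 11, Bmaj7 ends at 15, A ends at 21, Cm7 ends at 28, Ab7 ends at 31, Gsus4 ends at 36, F#maj7 ends at 39, Eb ends at 43.
Beat 41 falls within Eb.

Eb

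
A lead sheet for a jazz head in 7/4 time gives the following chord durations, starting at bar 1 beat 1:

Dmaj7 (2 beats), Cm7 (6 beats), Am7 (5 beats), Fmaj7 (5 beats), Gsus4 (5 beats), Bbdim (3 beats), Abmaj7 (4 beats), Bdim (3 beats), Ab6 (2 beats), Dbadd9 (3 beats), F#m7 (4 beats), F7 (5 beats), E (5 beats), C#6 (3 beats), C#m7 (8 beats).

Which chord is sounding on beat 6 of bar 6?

Beat 6 of bar 6 is beat (6−1)×7 + 6 = 41 overall.
Running totals: Dmaj7 ends at 2, Cm7 ends at 8, Am7 ends at 13, Fmaj7 ends at 18, Gsus4 ends at 23, Bbdim ends at 26, Abmaj7 ends at 30, Bdim ends at 33, Ab6 ends at 35, Dbadd9 ends at 38, F#m7 ends at 42.
Beat 41 falls within F#m7.

F#m7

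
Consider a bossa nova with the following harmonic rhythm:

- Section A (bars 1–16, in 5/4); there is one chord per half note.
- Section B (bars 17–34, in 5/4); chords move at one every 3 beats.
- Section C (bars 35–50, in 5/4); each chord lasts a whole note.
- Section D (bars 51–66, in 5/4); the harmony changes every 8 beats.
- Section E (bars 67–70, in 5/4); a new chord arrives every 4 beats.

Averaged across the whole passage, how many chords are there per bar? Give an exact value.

A: 16 bars of 5 beats is 80 beats; at 2 beats each that's 40 chords.
B: 18 bars of 5 beats is 90 beats; at 3 beats each that's 30 chords.
C: 16 bars of 5 beats is 80 beats; at 4 beats each that's 20 chords.
D: 16 bars of 5 beats is 80 beats; at 8 beats each that's 10 chords.
E: 4 bars of 5 beats is 20 beats; at 4 beats each that's 5 chords.
Overall: 105 chords over 70 bars → 105/70 = 1.5 chords per bar.

1.5 chords per bar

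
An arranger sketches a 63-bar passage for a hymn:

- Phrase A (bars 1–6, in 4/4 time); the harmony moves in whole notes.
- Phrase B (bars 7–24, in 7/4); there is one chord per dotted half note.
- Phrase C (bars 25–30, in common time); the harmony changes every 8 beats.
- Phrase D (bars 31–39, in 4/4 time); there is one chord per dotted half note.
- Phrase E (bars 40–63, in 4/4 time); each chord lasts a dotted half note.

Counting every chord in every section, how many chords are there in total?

A has 24 beats and chords last 4 each, so 6 chords.
B has 126 beats and chords last 3 each, so 42 chords.
C has 24 beats and chords last 8 each, so 3 chords.
D has 36 beats and chords last 3 each, so 12 chords.
E has 96 beats and chords last 3 each, so 32 chords.
Total: 6 + 42 + 3 + 12 + 32 = 95.

95 chords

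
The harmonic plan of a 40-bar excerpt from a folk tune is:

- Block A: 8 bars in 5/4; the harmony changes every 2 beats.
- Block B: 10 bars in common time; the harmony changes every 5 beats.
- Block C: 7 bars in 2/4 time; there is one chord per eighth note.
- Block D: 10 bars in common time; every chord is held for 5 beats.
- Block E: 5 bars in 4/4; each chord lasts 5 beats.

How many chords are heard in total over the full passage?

A: 8·5 = 40 beats, 40/2 = 20 chords.
B: 10·4 = 40 beats, 40/5 = 8 chords.
C: 7·2 = 14 beats, 14/0.5 = 28 chords.
D: 10·4 = 40 beats, 40/5 = 8 chords.
E: 5·4 = 20 beats, 20/5 = 4 chords.
Total: 20 + 8 + 28 + 8 + 4 = 68.

68 chords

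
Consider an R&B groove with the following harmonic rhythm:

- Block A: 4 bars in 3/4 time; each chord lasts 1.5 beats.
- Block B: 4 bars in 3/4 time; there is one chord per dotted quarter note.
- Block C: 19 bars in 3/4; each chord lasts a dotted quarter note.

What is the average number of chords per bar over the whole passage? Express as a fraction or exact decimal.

2 chords per bar

A: 4 × 3 = 12 beats ÷ 1.5 = 8 chords.
B: 4 × 3 = 12 beats ÷ 1.5 = 8 chords.
C: 19 × 3 = 57 beats ÷ 1.5 = 38 chords.
Overall: 54 chords over 27 bars → 54/27 = 2 chords per bar.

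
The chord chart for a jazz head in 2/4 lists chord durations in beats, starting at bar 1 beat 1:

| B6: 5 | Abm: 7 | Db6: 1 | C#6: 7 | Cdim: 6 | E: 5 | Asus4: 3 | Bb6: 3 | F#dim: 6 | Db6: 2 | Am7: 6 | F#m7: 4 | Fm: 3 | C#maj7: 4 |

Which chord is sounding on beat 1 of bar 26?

Beat 1 of bar 26 is beat (26−1)×2 + 1 = 51 overall.
Running totals: B6 ends at 5, Abm ends at 12, Db6 ends at 13, C#6 ends at 20, Cdim ends at 26, E ends at 31, Asus4 ends at 34, Bb6 ends at 37, F#dim ends at 43, Db6 ends at 45, Am7 ends at 51.
Beat 51 falls within Am7.

Am7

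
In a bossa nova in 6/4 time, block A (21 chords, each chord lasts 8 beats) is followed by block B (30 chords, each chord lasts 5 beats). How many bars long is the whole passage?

53 bars

A: 21 × 8 = 168 beats = 28 bars.
B: 30 × 5 = 150 beats = 25 bars.
Total: 28 + 25 = 53 bars.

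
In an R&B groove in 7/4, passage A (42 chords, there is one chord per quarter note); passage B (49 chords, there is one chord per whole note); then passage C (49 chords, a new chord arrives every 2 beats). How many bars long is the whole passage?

48 bars

A: 42 × 1 = 42 beats = 6 bars.
B: 49 × 4 = 196 beats = 28 bars.
C: 49 × 2 = 98 beats = 14 bars.
Total: 6 + 28 + 14 = 48 bars.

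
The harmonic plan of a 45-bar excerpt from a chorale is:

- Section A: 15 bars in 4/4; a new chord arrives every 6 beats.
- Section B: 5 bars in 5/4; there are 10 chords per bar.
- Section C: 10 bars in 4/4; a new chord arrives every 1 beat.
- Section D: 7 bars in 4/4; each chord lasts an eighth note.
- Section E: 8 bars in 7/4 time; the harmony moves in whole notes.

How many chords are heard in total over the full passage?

170 chords

A has 60 beats and chords last 6 each, so 10 chords.
B has 25 beats and chords last 0.5 each, so 50 chords.
C has 40 beats and chords last 1 each, so 40 chords.
D has 28 beats and chords last 0.5 each, so 56 chords.
E has 56 beats and chords last 4 each, so 14 chords.
Total: 10 + 50 + 40 + 56 + 14 = 170.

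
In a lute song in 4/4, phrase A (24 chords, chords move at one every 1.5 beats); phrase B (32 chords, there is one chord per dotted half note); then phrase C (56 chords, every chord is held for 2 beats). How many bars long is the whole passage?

61 bars

A: 24 × 1.5 = 36 beats = 9 bars.
B: 32 × 3 = 96 beats = 24 bars.
C: 56 × 2 = 112 beats = 28 bars.
Total: 9 + 24 + 28 = 61 bars.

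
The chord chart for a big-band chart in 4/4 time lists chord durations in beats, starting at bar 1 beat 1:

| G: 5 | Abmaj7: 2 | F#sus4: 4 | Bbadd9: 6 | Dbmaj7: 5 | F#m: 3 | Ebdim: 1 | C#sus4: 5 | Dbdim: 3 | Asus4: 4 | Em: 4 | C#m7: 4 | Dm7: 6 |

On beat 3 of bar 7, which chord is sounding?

C#sus4

Beat 3 of bar 7 is beat (7−1)×4 + 3 = 27 overall.
Running totals: G ends at 5, Abmaj7 ends at 7, F#sus4 ends at 11, Bbadd9 ends at 17, Dbmaj7 ends at 22, F#m ends at 25, Ebdim ends at 26, C#sus4 ends at 31.
Beat 27 falls within C#sus4.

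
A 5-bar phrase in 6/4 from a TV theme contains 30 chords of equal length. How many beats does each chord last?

5 bars × 6 beats/bar = 30 beats total.
30 beats ÷ 30 chords = 1 beats per chord.
(That is a quarter note.)

1 beat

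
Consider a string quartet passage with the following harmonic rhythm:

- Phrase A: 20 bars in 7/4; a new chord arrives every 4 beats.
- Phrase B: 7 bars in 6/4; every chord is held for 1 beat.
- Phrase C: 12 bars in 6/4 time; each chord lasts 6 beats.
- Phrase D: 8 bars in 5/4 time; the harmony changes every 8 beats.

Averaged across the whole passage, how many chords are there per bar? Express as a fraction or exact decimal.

2 chords per bar

A: 20 × 7 = 140 beats ÷ 4 = 35 chords.
B: 7 × 6 = 42 beats ÷ 1 = 42 chords.
C: 12 × 6 = 72 beats ÷ 6 = 12 chords.
D: 8 × 5 = 40 beats ÷ 8 = 5 chords.
Overall: 94 chords over 47 bars → 94/47 = 2 chords per bar.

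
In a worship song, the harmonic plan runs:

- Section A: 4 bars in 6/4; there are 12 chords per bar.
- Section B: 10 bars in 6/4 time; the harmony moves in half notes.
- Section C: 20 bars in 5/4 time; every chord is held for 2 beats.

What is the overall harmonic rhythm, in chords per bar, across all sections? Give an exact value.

A: 4 bars of 6 beats is 24 beats; at 0.5 beats each that's 48 chords.
B: 10 bars of 6 beats is 60 beats; at 2 beats each that's 30 chords.
C: 20 bars of 5 beats is 100 beats; at 2 beats each that's 50 chords.
Overall: 128 chords over 34 bars → 128/34 = 64/17 chords per bar.

64/17 chords per bar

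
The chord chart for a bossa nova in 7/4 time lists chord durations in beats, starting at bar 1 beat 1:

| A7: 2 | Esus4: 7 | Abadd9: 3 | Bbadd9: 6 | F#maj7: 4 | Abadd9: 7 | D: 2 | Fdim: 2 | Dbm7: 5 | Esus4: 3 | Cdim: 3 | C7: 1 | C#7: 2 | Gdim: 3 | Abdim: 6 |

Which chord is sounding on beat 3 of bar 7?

Beat 3 of bar 7 is beat (7−1)×7 + 3 = 45 overall.
Running totals: A7 ends at 2, Esus4 ends at 9, Abadd9 ends at 12, Bbadd9 ends at 18, F#maj7 ends at 22, Abadd9 ends at 29, D ends at 31, Fdim ends at 33, Dbm7 ends at 38, Esus4 ends at 41, Cdim ends at 44, C7 ends at 45.
Beat 45 falls within C7.

C7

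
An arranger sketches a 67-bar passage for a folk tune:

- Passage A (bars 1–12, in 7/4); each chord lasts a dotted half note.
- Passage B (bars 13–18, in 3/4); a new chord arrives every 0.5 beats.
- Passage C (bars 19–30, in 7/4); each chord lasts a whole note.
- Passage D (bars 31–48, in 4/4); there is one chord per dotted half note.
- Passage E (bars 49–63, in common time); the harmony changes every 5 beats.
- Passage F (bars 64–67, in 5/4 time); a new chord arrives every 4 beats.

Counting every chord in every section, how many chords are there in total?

A: 12·7 = 84 beats, 84/3 = 28 chords.
B: 6·3 = 18 beats, 18/0.5 = 36 chords.
C: 12·7 = 84 beats, 84/4 = 21 chords.
D: 18·4 = 72 beats, 72/3 = 24 chords.
E: 15·4 = 60 beats, 60/5 = 12 chords.
F: 4·5 = 20 beats, 20/4 = 5 chords.
Total: 28 + 36 + 21 + 24 + 12 + 5 = 126.

126 chords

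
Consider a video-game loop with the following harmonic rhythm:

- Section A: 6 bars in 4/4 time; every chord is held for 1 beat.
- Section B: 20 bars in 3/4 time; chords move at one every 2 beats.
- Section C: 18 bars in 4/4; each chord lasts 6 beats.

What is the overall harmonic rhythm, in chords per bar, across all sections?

1.5 chords per bar

A: 6 bars of 4 beats is 24 beats; at 1 beat each that's 24 chords.
B: 20 bars of 3 beats is 60 beats; at 2 beats each that's 30 chords.
C: 18 bars of 4 beats is 72 beats; at 6 beats each that's 12 chords.
Overall: 66 chords over 44 bars → 66/44 = 1.5 chords per bar.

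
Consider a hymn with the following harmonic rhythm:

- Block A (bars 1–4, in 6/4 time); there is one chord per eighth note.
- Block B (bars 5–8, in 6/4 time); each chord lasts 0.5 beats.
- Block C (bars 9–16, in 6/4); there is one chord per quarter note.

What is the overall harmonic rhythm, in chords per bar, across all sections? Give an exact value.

A: 4 bars of 6 beats is 24 beats; at 0.5 beats each that's 48 chords.
B: 4 bars of 6 beats is 24 beats; at 0.5 beats each that's 48 chords.
C: 8 bars of 6 beats is 48 beats; at 1 beat each that's 48 chords.
Overall: 144 chords over 16 bars → 144/16 = 9 chords per bar.

9 chords per bar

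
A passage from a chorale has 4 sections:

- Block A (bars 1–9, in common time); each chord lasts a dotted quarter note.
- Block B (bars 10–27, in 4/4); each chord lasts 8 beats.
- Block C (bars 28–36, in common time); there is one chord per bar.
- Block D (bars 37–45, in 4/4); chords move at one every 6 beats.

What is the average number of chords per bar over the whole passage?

16/15 chords per bar

A: 9 bars of 4 beats is 36 beats; at 1.5 beats each that's 24 chords.
B: 18 bars of 4 beats is 72 beats; at 8 beats each that's 9 chords.
C: 9 bars of 4 beats is 36 beats; at 4 beats each that's 9 chords.
D: 9 bars of 4 beats is 36 beats; at 6 beats each that's 6 chords.
Overall: 48 chords over 45 bars → 48/45 = 16/15 chords per bar.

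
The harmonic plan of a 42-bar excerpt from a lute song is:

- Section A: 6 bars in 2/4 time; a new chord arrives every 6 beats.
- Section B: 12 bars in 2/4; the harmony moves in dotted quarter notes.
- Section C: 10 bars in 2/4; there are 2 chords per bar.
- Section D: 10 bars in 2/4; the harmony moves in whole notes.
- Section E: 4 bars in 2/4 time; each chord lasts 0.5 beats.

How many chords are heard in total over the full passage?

59 chords

A has 12 beats and chords last 6 each, so 2 chords.
B has 24 beats and chords last 1.5 each, so 16 chords.
C has 20 beats and chords last 1 each, so 20 chords.
D has 20 beats and chords last 4 each, so 5 chords.
E has 8 beats and chords last 0.5 each, so 16 chords.
Total: 2 + 16 + 20 + 5 + 16 = 59.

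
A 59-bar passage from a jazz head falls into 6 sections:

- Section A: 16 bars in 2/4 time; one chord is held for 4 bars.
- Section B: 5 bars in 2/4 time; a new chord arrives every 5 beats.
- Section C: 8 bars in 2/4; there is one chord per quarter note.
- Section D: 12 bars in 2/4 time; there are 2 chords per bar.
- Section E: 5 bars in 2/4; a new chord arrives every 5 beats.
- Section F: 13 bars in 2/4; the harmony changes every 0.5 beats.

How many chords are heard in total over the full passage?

100 chords

A: 16·2 = 32 beats, 32/8 = 4 chords.
B: 5·2 = 10 beats, 10/5 = 2 chords.
C: 8·2 = 16 beats, 16/1 = 16 chords.
D: 12·2 = 24 beats, 24/1 = 24 chords.
E: 5·2 = 10 beats, 10/5 = 2 chords.
F: 13·2 = 26 beats, 26/0.5 = 52 chords.
Total: 4 + 2 + 16 + 24 + 2 + 52 = 100.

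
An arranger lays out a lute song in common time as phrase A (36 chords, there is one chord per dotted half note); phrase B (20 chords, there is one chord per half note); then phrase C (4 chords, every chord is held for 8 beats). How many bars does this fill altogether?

A: 36 × 3 = 108 beats = 27 bars.
B: 20 × 2 = 40 beats = 10 bars.
C: 4 × 8 = 32 beats = 8 bars.
Total: 27 + 10 + 8 = 45 bars.

45 bars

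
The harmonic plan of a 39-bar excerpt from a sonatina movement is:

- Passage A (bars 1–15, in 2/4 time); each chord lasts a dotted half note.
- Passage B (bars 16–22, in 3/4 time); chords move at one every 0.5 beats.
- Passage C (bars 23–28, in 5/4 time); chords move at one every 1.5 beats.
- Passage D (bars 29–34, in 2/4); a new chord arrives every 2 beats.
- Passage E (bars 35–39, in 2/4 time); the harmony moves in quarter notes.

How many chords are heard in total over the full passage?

A has 30 beats and chords last 3 each, so 10 chords.
B has 21 beats and chords last 0.5 each, so 42 chords.
C has 30 beats and chords last 1.5 each, so 20 chords.
D has 12 beats and chords last 2 each, so 6 chords.
E has 10 beats and chords last 1 each, so 10 chords.
Total: 10 + 42 + 20 + 6 + 10 = 88.

88 chords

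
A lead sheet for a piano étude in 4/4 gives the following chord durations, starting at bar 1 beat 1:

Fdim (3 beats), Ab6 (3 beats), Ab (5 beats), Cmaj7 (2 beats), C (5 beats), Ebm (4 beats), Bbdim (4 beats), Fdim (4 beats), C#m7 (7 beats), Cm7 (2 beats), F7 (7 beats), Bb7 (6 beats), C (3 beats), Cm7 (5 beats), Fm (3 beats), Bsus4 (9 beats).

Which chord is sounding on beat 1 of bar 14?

C

Beat 1 of bar 14 is beat (14−1)×4 + 1 = 53 overall.
Running totals: Fdim ends at 3, Ab6 ends at 6, Ab ends at 11, Cmaj7 ends at 13, C ends at 18, Ebm ends at 22, Bbdim ends at 26, Fdim ends at 30, C#m7 ends at 37, Cm7 ends at 39, F7 ends at 46, Bb7 ends at 52, C ends at 55.
Beat 53 falls within C.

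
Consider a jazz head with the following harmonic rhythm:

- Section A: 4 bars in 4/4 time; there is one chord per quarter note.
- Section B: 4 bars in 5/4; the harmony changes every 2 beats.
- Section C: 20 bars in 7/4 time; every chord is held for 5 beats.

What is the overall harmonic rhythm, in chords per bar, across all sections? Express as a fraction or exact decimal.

A: 4 × 4 = 16 beats ÷ 1 = 16 chords.
B: 4 × 5 = 20 beats ÷ 2 = 10 chords.
C: 20 × 7 = 140 beats ÷ 5 = 28 chords.
Overall: 54 chords over 28 bars → 54/28 = 27/14 chords per bar.

27/14 chords per bar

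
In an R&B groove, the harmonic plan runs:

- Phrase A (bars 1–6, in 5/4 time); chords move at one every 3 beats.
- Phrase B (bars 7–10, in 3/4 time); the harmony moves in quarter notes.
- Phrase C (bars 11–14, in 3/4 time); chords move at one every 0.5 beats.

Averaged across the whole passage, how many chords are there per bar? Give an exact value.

23/7 chords per bar

A: 6 bars of 5 beats is 30 beats; at 3 beats each that's 10 chords.
B: 4 bars of 3 beats is 12 beats; at 1 beat each that's 12 chords.
C: 4 bars of 3 beats is 12 beats; at 0.5 beats each that's 24 chords.
Overall: 46 chords over 14 bars → 46/14 = 23/7 chords per bar.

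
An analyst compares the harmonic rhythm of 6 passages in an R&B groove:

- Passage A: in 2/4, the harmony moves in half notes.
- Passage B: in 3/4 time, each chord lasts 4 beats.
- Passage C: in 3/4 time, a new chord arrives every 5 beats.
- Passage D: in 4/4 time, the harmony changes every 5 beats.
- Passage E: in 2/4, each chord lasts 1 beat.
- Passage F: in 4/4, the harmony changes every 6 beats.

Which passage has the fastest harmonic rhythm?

Passage E

A: each chord is 2 beats in 2/4, so 1 per bar.
B: each chord is 4 beats in 3/4, so 0.75 per bar.
C: each chord is 5 beats in 3/4, so 0.6 per bar.
D: each chord is 5 beats in 4/4, so 0.8 per bar.
E: each chord is 1 beat in 2/4, so 2 per bar.
F: each chord is 6 beats in 4/4, so 2/3 per bar.
Fastest is E at 2 chords/bar.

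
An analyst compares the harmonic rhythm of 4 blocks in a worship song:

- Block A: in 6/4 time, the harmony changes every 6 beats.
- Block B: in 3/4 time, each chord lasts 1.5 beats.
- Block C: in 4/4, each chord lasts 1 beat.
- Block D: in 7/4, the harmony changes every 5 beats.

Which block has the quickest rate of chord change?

Block C

A: 6/6 = 1 chord/bar.
B: 3/1.5 = 2 chords/bar.
C: 4/1 = 4 chords/bar.
D: 7/5 = 1.4 chords/bar.
Fastest is C at 4 chords/bar.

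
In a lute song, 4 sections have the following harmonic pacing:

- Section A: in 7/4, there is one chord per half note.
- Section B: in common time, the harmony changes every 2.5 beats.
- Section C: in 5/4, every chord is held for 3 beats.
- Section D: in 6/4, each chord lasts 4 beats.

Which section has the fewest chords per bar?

Section D

A: 7 beats/bar ÷ 2 beats/chord = 3.5 chords/bar.
B: 4 beats/bar ÷ 2.5 beats/chord = 1.6 chords/bar.
C: 5 beats/bar ÷ 3 beats/chord = 5/3 chords/bar.
D: 6 beats/bar ÷ 4 beats/chord = 1.5 chords/bar.
Slowest is D at 1.5 chords/bar.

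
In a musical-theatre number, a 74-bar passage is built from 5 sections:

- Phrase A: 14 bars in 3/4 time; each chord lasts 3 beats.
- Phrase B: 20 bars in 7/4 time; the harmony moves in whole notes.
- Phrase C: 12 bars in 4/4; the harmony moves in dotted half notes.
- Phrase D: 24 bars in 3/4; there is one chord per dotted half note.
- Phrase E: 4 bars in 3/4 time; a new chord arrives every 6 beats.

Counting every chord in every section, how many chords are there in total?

91 chords

A: 14 bars × 3 beats = 42 beats; 3 beats/chord → 14 chords.
B: 20 bars × 7 beats = 140 beats; 4 beats/chord → 35 chords.
C: 12 bars × 4 beats = 48 beats; 3 beats/chord → 16 chords.
D: 24 bars × 3 beats = 72 beats; 3 beats/chord → 24 chords.
E: 4 bars × 3 beats = 12 beats; 6 beats/chord → 2 chords.
Total: 14 + 35 + 16 + 24 + 2 = 91.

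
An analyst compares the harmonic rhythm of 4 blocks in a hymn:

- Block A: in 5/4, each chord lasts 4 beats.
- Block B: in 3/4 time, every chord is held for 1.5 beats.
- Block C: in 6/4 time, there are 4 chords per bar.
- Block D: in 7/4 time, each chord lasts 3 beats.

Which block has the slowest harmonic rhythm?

A: each chord is 4 beats in 5/4, so 1.25 per bar.
B: each chord is 1.5 beats in 3/4, so 2 per bar.
C: each chord is 1.5 beats in 6/4, so 4 per bar.
D: each chord is 3 beats in 7/4, so 7/3 per bar.
Slowest is A at 1.25 chords/bar.

Block A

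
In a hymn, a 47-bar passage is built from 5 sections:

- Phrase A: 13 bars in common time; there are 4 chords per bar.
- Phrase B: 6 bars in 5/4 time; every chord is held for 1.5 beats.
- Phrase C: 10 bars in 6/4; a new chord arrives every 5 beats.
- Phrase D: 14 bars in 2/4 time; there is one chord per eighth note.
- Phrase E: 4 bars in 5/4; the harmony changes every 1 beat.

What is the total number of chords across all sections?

160 chords

A: 13 bars × 4 beats = 52 beats; 1 beat/chord → 52 chords.
B: 6 bars × 5 beats = 30 beats; 1.5 beats/chord → 20 chords.
C: 10 bars × 6 beats = 60 beats; 5 beats/chord → 12 chords.
D: 14 bars × 2 beats = 28 beats; 0.5 beats/chord → 56 chords.
E: 4 bars × 5 beats = 20 beats; 1 beat/chord → 20 chords.
Total: 52 + 20 + 12 + 56 + 20 = 160.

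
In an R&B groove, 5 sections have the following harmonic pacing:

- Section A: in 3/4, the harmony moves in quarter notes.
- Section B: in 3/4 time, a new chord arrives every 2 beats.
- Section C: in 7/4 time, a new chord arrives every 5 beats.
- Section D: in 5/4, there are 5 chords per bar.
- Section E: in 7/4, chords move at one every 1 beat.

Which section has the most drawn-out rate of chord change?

A: 3 beats/bar ÷ 1 beat/chord = 3 chords/bar.
B: 3 beats/bar ÷ 2 beats/chord = 1.5 chords/bar.
C: 7 beats/bar ÷ 5 beats/chord = 1.4 chords/bar.
D: 5 beats/bar ÷ 1 beat/chord = 5 chords/bar.
E: 7 beats/bar ÷ 1 beat/chord = 7 chords/bar.
Slowest is C at 1.4 chords/bar.

Section C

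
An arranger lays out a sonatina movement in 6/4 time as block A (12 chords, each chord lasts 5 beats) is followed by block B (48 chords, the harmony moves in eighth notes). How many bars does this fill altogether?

14 bars

A: 12 × 5 = 60 beats = 10 bars.
B: 48 × 0.5 = 24 beats = 4 bars.
Total: 10 + 4 = 14 bars.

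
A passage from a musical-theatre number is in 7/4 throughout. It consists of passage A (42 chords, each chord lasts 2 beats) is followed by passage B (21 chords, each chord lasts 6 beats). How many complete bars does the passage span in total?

30 bars

A: 42 × 2 = 84 beats = 12 bars.
B: 21 × 6 = 126 beats = 18 bars.
Total: 12 + 18 = 30 bars.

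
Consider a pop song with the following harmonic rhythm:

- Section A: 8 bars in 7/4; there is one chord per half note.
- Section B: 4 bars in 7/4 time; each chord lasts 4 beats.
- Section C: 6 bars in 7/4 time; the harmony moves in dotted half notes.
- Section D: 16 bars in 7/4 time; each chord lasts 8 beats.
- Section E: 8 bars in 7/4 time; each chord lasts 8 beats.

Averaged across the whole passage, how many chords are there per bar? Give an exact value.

A: 8 bars of 7 beats is 56 beats; at 2 beats each that's 28 chords.
B: 4 bars of 7 beats is 28 beats; at 4 beats each that's 7 chords.
C: 6 bars of 7 beats is 42 beats; at 3 beats each that's 14 chords.
D: 16 bars of 7 beats is 112 beats; at 8 beats each that's 14 chords.
E: 8 bars of 7 beats is 56 beats; at 8 beats each that's 7 chords.
Overall: 70 chords over 42 bars → 70/42 = 5/3 chords per bar.

5/3 chords per bar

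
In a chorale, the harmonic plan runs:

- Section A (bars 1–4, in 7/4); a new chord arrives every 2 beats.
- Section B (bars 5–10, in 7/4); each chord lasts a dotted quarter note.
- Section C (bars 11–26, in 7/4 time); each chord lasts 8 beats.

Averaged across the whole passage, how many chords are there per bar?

A: 4 × 7 = 28 beats ÷ 2 = 14 chords.
B: 6 × 7 = 42 beats ÷ 1.5 = 28 chords.
C: 16 × 7 = 112 beats ÷ 8 = 14 chords.
Overall: 56 chords over 26 bars → 56/26 = 28/13 chords per bar.

28/13 chords per bar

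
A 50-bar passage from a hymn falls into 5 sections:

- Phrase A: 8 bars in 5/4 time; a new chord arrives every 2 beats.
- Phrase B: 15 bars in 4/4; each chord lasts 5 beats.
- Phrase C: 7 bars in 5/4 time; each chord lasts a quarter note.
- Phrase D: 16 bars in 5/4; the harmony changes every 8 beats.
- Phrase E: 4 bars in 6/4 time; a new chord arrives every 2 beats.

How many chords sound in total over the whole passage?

A has 40 beats and chords last 2 each, so 20 chords.
B has 60 beats and chords last 5 each, so 12 chords.
C has 35 beats and chords last 1 each, so 35 chords.
D has 80 beats and chords last 8 each, so 10 chords.
E has 24 beats and chords last 2 each, so 12 chords.
Total: 20 + 12 + 35 + 10 + 12 = 89.

89 chords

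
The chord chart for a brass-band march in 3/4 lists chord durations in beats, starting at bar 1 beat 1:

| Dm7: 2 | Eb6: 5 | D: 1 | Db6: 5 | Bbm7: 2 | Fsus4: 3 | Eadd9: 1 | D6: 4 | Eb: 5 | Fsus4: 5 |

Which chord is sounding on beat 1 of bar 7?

Beat 1 of bar 7 is beat (7−1)×3 + 1 = 19 overall.
Running totals: Dm7 ends at 2, Eb6 ends at 7, D ends at 8, Db6 ends at 13, Bbm7 ends at 15, Fsus4 ends at 18, Eadd9 ends at 19.
Beat 19 falls within Eadd9.

Eadd9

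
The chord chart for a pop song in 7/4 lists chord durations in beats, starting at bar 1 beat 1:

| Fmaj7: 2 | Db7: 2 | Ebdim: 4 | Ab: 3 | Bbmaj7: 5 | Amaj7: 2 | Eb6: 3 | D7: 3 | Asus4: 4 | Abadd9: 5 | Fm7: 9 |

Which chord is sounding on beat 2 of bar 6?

Fm7

Beat 2 of bar 6 is beat (6−1)×7 + 2 = 37 overall.
Running totals: Fmaj7 ends at 2, Db7 ends at 4, Ebdim ends at 8, Ab ends at 11, Bbmaj7 ends at 16, Amaj7 ends at 18, Eb6 ends at 21, D7 ends at 24, Asus4 ends at 28, Abadd9 ends at 33, Fm7 ends at 42.
Beat 37 falls within Fm7.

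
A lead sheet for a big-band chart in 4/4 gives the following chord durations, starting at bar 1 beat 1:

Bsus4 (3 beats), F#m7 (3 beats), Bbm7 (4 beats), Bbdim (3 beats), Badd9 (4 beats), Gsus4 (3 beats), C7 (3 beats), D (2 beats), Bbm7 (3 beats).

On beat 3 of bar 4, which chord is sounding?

Badd9

Beat 3 of bar 4 is beat (4−1)×4 + 3 = 15 overall.
Running totals: Bsus4 ends at 3, F#m7 ends at 6, Bbm7 ends at 10, Bbdim ends at 13, Badd9 ends at 17.
Beat 15 falls within Badd9.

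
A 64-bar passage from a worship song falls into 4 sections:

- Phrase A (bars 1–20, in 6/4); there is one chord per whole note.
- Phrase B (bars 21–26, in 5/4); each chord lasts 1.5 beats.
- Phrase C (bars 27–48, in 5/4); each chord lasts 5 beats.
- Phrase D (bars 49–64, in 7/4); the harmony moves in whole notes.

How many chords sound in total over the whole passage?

A: 20·6 = 120 beats, 120/4 = 30 chords.
B: 6·5 = 30 beats, 30/1.5 = 20 chords.
C: 22·5 = 110 beats, 110/5 = 22 chords.
D: 16·7 = 112 beats, 112/4 = 28 chords.
Total: 30 + 20 + 22 + 28 = 100.

100 chords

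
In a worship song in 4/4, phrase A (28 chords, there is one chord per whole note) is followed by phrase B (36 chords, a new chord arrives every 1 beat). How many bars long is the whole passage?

37 bars

A: 28 × 4 = 112 beats = 28 bars.
B: 36 × 1 = 36 beats = 9 bars.
Total: 28 + 9 = 37 bars.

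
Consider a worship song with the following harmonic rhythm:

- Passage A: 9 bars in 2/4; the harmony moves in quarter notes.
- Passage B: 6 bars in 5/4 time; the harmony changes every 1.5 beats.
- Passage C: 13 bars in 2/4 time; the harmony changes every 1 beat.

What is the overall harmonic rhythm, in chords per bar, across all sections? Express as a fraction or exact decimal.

16/7 chords per bar

A: 9 × 2 = 18 beats ÷ 1 = 18 chords.
B: 6 × 5 = 30 beats ÷ 1.5 = 20 chords.
C: 13 × 2 = 26 beats ÷ 1 = 26 chords.
Overall: 64 chords over 28 bars → 64/28 = 16/7 chords per bar.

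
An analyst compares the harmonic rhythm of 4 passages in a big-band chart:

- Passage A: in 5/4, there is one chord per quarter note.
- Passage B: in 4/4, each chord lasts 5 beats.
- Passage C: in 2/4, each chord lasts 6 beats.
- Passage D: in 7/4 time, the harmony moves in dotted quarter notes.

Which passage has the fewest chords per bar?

Passage C

A: 5/1 = 5 chords/bar.
B: 4/5 = 0.8 chords/bar.
C: 2/6 = 1/3 chords/bar.
D: 7/1.5 = 14/3 chords/bar.
Slowest is C at 1/3 chords/bar.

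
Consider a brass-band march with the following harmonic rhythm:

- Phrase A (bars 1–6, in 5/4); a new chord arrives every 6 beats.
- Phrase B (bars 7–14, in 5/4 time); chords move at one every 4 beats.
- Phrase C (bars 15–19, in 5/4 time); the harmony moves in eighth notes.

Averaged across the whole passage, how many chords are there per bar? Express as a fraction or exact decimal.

65/19 chords per bar

A: 6 × 5 = 30 beats ÷ 6 = 5 chords.
B: 8 × 5 = 40 beats ÷ 4 = 10 chords.
C: 5 × 5 = 25 beats ÷ 0.5 = 50 chords.
Overall: 65 chords over 19 bars → 65/19 = 65/19 chords per bar.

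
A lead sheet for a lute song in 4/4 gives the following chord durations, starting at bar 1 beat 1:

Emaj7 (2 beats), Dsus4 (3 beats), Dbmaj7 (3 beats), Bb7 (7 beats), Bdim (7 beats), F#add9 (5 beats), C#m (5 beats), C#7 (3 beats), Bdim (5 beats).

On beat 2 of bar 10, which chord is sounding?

Bdim

Beat 2 of bar 10 is beat (10−1)×4 + 2 = 38 overall.
Running totals: Emaj7 ends at 2, Dsus4 ends at 5, Dbmaj7 ends at 8, Bb7 ends at 15, Bdim ends at 22, F#add9 ends at 27, C#m ends at 32, C#7 ends at 35, Bdim ends at 40.
Beat 38 falls within Bdim.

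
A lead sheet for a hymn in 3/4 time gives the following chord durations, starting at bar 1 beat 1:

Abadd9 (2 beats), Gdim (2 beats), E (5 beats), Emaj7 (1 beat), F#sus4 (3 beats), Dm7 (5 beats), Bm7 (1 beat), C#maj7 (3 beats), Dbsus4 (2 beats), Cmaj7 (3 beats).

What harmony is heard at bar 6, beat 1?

Beat 1 of bar 6 is beat (6−1)×3 + 1 = 16 overall.
Running totals: Abadd9 ends at 2, Gdim ends at 4, E ends at 9, Emaj7 ends at 10, F#sus4 ends at 13, Dm7 ends at 18.
Beat 16 falls within Dm7.

Dm7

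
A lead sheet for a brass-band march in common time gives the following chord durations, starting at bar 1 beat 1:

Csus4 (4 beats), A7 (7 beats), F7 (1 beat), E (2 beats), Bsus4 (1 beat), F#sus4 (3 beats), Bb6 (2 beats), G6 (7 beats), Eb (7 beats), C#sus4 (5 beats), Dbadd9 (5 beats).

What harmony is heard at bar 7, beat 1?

Beat 1 of bar 7 is beat (7−1)×4 + 1 = 25 overall.
Running totals: Csus4 ends at 4, A7 ends at 11, F7 ends at 12, E ends at 14, Bsus4 ends at 15, F#sus4 ends at 18, Bb6 ends at 20, G6 ends at 27.
Beat 25 falls within G6.

G6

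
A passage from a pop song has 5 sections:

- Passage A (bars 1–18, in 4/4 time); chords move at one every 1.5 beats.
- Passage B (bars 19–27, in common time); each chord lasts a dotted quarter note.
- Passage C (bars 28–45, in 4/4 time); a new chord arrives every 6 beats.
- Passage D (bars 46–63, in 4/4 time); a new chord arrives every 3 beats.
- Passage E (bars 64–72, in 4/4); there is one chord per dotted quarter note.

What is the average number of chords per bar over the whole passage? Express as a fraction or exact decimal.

A: 18 bars of 4 beats is 72 beats; at 1.5 beats each that's 48 chords.
B: 9 bars of 4 beats is 36 beats; at 1.5 beats each that's 24 chords.
C: 18 bars of 4 beats is 72 beats; at 6 beats each that's 12 chords.
D: 18 bars of 4 beats is 72 beats; at 3 beats each that's 24 chords.
E: 9 bars of 4 beats is 36 beats; at 1.5 beats each that's 24 chords.
Overall: 132 chords over 72 bars → 132/72 = 11/6 chords per bar.

11/6 chords per bar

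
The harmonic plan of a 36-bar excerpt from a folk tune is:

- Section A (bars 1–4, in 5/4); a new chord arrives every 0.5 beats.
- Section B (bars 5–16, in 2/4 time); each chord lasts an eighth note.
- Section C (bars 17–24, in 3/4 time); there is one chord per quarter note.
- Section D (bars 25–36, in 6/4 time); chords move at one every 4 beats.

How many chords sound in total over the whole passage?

130 chords

A has 20 beats and chords last 0.5 each, so 40 chords.
B has 24 beats and chords last 0.5 each, so 48 chords.
C has 24 beats and chords last 1 each, so 24 chords.
D has 72 beats and chords last 4 each, so 18 chords.
Total: 40 + 48 + 24 + 18 = 130.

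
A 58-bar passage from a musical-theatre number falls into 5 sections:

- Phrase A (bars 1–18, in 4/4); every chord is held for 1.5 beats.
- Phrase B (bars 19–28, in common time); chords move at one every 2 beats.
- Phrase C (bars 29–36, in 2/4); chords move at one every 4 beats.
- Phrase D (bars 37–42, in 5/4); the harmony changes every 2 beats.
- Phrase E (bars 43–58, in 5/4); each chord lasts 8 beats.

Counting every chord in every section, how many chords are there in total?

97 chords

A has 72 beats and chords last 1.5 each, so 48 chords.
B has 40 beats and chords last 2 each, so 20 chords.
C has 16 beats and chords last 4 each, so 4 chords.
D has 30 beats and chords last 2 each, so 15 chords.
E has 80 beats and chords last 8 each, so 10 chords.
Total: 48 + 20 + 4 + 15 + 10 = 97.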